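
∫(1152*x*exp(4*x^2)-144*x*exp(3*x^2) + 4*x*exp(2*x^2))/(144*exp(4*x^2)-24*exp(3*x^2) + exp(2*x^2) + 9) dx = log((-4*exp(2*x^2) + exp(x^2)/3)^2 + 1) + C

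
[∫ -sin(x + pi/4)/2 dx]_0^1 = -sqrt(2)/4 + cos(pi/4 + 1)/2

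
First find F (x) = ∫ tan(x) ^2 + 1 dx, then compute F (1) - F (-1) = 2*tan(1)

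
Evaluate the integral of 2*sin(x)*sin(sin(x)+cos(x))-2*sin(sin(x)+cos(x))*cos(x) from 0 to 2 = -2*cos(1) + 2*cos(cos(2) + sin(2))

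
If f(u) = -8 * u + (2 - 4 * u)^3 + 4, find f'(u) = -192*u^2 + 192*u - 56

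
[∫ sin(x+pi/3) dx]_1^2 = cos(1 + pi/3) - cos(pi/3 + 2)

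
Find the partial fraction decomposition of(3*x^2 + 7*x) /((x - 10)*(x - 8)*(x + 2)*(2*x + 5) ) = -2/(105*(2*x + 5)) - 1/(60*(x + 2)) - 62/(105*(x - 8)) + 37/(60*(x - 10))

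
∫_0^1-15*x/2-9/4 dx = -6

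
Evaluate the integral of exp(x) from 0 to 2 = -1 + exp(2)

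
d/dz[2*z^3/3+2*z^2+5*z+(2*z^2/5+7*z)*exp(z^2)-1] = 4*z^3*exp(z^2)/5 + 14*z^2*exp(z^2) + 2*z^2 + 4*z*exp(z^2)/5 + 4*z + 7*exp(z^2) + 5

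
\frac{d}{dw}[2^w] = 2^w*log(2)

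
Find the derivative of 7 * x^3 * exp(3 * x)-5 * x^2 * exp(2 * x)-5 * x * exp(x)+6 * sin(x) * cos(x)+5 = 21*x^3*exp(3*x) + 21*x^2*exp(3*x) - 10*x^2*exp(2*x) - 10*x*exp(2*x) - 5*x*exp(x) - 5*exp(x) + 6*cos(2*x)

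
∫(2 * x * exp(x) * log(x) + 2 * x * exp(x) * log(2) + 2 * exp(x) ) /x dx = 2*exp(x)*log(2*x) + C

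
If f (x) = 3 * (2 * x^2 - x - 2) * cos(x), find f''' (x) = 6*x^2*sin(x) - 3*x*sin(x) - 36*x*cos(x) - 42*sin(x) + 9*cos(x)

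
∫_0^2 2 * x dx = 4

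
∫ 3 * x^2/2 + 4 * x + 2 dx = x^3/2 + 2*x^2 + 2*x + C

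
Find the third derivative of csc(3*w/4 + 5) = -27*(23*cos(3*w/4 + 5) + cos(9*w/4 + 15))/(64*(1 - cos(3*w/2 + 10))^2)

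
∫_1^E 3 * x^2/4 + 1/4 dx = -1/2 + E/4 + exp(3)/4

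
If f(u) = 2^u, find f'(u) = 2^u*log(2)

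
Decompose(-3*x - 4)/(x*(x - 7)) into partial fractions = -25/(7*(x - 7)) + 4/(7*x)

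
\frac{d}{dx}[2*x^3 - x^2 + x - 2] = 6*x^2 - 2*x + 1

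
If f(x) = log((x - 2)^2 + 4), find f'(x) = (2*x - 4)/(x^2 - 4*x + 8)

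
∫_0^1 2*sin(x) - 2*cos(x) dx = -2*sin(1) - 2*cos(1) + 2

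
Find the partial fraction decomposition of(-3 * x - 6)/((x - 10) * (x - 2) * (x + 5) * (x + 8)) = -1/(30*(x + 8)) + 1/(35*(x + 5)) + 3/(140*(x - 2)) - 1/(60*(x - 10))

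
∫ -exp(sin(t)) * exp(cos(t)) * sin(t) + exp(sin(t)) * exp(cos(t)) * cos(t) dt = exp(sqrt(2)*sin(t + pi/4)) + C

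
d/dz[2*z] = 2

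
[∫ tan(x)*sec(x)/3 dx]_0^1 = -1/3 + sec(1)/3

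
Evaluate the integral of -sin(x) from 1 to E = cos(E) - cos(1)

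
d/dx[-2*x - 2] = -2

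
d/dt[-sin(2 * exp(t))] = -2*exp(t)*cos(2*exp(t))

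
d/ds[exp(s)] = exp(s)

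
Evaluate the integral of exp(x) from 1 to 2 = -E + exp(2)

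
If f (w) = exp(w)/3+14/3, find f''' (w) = exp(w)/3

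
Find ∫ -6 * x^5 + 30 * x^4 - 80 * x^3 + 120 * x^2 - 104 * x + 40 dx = -x^6 + 6*x^5 - 20*x^4 + 40*x^3 - 52*x^2 + 40*x + C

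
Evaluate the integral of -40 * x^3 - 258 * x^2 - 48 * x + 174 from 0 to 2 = -596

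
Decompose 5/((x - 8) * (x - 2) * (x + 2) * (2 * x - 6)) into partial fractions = -1/(80*(x + 2)) + 5/(48*(x - 2)) - 1/(10*(x - 3)) + 1/(120*(x - 8))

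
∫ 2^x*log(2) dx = 2^x + C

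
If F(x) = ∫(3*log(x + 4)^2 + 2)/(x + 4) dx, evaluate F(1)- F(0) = -2*log(4) - log(4)^3 + 2*log(5) + log(5)^3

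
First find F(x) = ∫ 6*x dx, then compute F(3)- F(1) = 24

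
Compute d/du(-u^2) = -2*u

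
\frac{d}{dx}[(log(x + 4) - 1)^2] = (2*log(x + 4) - 2)/(x + 4)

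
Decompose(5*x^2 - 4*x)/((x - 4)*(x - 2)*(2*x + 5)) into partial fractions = 55/(39*(2*x + 5)) - 2/(3*(x - 2)) + 32/(13*(x - 4))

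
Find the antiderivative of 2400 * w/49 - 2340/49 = 1200*w^2/49 - 2340*w/49 + C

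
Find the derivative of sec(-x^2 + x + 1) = -2*x*tan(-x^2 + x + 1)*sec(-x^2 + x + 1) + tan(-x^2 + x + 1)*sec(-x^2 + x + 1)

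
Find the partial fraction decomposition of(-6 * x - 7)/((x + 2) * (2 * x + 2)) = -5/(2*(x + 2)) - 1/(2*(x + 1))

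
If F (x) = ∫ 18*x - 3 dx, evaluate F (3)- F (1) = 66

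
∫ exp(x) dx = exp(x) + C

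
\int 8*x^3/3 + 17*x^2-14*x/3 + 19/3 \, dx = 2*x^4/3 + 17*x^3/3 - 7*x^2/3 + 19*x/3 + C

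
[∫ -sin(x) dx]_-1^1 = 0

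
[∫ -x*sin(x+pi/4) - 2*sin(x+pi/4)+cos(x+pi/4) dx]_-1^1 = sqrt(2)*(-2*sin(1) + cos(1))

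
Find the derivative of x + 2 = 1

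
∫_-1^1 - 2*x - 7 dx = -14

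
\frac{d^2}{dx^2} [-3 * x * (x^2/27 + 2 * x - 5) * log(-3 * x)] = (-6*x^2*log(-x) - 6*x^2*log(3) - 5*x^2 - 108*x*log(-x) - 162*x - 108*x*log(3) + 135)/(9*x)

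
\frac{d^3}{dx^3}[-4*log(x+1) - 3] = -8/(x^3 + 3*x^2 + 3*x + 1)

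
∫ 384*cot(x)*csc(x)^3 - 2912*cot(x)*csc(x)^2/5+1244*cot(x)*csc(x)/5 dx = 4*(-160*csc(x)^2 + 364*csc(x) - 311)*csc(x)/5 + C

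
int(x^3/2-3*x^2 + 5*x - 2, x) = x^4/8 - x^3 + 5*x^2/2 - 2*x + C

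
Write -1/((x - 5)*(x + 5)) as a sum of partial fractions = 1/(10*(x + 5)) - 1/(10*(x - 5))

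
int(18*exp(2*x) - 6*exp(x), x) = (9*exp(x) - 6)*exp(x) + C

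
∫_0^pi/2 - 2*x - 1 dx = -(-2 - pi/2)^2 + 4 + 3*pi/2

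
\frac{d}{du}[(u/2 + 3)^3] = 3*u^2/8 + 9*u/2 + 27/2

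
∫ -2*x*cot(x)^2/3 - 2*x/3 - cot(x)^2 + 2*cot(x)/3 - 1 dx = (2*x/3 + 1)*cot(x) + C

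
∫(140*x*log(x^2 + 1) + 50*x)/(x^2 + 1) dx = 5*(7*log(x^2 + 1) + 5)*log(x^2 + 1) + C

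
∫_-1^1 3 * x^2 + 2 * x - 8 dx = -14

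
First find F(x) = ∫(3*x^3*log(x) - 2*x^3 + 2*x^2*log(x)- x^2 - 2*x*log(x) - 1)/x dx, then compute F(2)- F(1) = -8 + 7*log(2)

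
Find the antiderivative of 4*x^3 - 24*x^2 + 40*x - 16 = x^4 - 8*x^3 + 20*x^2 - 16*x + C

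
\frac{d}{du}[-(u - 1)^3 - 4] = -3*u^2 + 6*u - 3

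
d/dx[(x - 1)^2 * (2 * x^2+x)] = 8*x^3 - 9*x^2 + 1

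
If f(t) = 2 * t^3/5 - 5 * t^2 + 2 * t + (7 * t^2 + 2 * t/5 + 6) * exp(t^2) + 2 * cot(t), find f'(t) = 14*t^3*exp(t^2) + 4*t^2*exp(t^2)/5 + 6*t^2/5 + 26*t*exp(t^2) - 10*t + 2*exp(t^2)/5 - 2*cot(t)^2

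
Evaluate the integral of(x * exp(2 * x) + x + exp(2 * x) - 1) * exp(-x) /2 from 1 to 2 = -E/2 - exp(-2) + exp(-1)/2 + exp(2)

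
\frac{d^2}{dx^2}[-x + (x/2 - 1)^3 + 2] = 3*x/4 - 3/2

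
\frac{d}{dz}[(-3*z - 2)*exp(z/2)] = -3*z*exp(z/2)/2 - 4*exp(z/2)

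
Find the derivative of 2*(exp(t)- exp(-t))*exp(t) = 4*exp(2*t)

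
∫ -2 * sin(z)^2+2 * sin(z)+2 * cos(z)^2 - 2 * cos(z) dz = (sqrt(2)*sin(z + pi/4) - 1)^2 + C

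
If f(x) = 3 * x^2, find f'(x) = 6*x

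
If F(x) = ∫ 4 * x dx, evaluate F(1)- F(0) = 2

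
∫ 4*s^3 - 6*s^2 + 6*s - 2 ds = s^4 - 2*s^3 + 3*s^2 - 2*s + C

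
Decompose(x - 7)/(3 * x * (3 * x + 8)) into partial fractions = 29/(24*(3*x + 8)) - 7/(24*x)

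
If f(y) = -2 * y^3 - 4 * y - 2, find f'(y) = -6*y^2 - 4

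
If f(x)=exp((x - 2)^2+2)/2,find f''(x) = 2*x^2*exp(x^2 - 4*x + 6) - 8*x*exp(x^2 - 4*x + 6) + 9*exp(x^2 - 4*x + 6)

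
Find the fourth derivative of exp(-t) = exp(-t)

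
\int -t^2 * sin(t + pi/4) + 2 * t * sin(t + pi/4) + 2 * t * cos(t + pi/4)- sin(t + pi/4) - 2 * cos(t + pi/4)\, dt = (t - 1)^2*cos(t + pi/4) + C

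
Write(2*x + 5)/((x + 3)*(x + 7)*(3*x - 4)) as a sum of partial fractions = 69/(325*(3*x - 4)) - 9/(100*(x + 7)) + 1/(52*(x + 3))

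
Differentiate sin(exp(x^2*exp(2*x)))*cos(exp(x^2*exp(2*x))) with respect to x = 2*x*(x + 1)*exp(2*x)*exp(x^2*exp(2*x))*cos(2*exp(x^2*exp(2*x)))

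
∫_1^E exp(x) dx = -E + exp(E)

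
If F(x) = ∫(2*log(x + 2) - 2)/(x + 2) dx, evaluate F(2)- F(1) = -(-1 + log(3))^2 + (-1 + log(4))^2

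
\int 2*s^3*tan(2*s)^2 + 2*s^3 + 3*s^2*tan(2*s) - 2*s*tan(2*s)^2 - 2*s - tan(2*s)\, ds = s*(s^2 - 1)*tan(2*s) + C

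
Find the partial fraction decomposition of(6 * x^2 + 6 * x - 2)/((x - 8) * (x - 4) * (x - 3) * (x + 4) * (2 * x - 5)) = -808/(429*(2*x - 5)) + 5/(624*(x + 4)) + 2/(x - 3) - 59/(48*(x - 4)) + 43/(264*(x - 8))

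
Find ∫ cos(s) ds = sin(s) + C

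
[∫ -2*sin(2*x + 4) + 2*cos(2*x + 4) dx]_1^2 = -cos(6) + cos(8) - sin(6) + sin(8)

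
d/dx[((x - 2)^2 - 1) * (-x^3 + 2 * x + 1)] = -5*x^4 + 16*x^3 - 3*x^2 - 14*x + 2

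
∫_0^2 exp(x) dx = -1 + exp(2)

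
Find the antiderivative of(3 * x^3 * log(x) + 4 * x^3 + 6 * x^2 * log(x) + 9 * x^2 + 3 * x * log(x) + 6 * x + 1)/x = (x + 1)^3*(log(x) + 1) + C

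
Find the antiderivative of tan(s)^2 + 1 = tan(s) + C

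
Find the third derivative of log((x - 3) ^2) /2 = 2/(x^3 - 9*x^2 + 27*x - 27)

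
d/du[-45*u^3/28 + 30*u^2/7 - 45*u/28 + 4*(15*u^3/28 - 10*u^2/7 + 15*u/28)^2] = 675*u^5/98 - 1500*u^4/49 + 2050*u^3/49 - 4545*u^2/196 + 1065*u/98 - 45/28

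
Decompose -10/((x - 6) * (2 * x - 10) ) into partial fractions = 5/(x - 5) - 5/(x - 6)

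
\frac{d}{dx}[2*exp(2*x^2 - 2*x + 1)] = 8*x*exp(2*x^2 - 2*x + 1) - 4*exp(2*x^2 - 2*x + 1)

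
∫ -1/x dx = -log(x) + C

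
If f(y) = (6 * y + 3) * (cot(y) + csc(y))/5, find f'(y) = -6*y*cot(y)^2/5 - 6*y*cot(y)*csc(y)/5 - 6*y/5 - 3*cot(y)^2/5 - 3*cot(y)*csc(y)/5 + 6*cot(y)/5 + 6*csc(y)/5 - 3/5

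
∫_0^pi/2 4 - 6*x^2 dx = -pi^3/4 + 2*pi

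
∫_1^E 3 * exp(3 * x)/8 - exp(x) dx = -exp(E) - exp(3)/8 + E + exp(3*E)/8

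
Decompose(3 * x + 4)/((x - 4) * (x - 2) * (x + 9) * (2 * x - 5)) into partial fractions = -4/(3*(2*x - 5)) + 1/(143*(x + 9)) + 5/(11*(x - 2)) + 8/(39*(x - 4))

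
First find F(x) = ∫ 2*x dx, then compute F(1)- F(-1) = 0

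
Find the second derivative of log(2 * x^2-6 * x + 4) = (-2*x^2 + 6*x - 5)/(x^4 - 6*x^3 + 13*x^2 - 12*x + 4)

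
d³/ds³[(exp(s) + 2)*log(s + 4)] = (s^3*exp(s)*log(s + 4) + 12*s^2*exp(s)*log(s + 4) + 3*s^2*exp(s) + 48*s*exp(s)*log(s + 4) + 21*s*exp(s) + 64*exp(s)*log(s + 4) + 38*exp(s) + 4)/(s^3 + 12*s^2 + 48*s + 64)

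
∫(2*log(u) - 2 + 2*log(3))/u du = (log(3*u) - 1)^2 + C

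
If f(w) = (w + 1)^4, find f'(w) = 4*w^3 + 12*w^2 + 12*w + 4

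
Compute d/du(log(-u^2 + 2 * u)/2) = (u - 1)/(u^2 - 2*u)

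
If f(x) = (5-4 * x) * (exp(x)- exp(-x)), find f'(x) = (-4*x*exp(2*x) - 4*x + exp(2*x) + 9)*exp(-x)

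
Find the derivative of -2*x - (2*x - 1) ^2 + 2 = 2 - 8*x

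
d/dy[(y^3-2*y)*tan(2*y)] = 2*y^3/cos(2*y)^2 + 3*y^2*tan(2*y) - 4*y/cos(2*y)^2 - 2*tan(2*y)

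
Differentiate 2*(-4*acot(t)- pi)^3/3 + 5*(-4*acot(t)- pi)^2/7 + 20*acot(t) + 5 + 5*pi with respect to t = (896*acot(t)^2 - 160*acot(t) + 448*pi*acot(t) - 140 - 40*pi + 56*pi^2)/(7*t^2 + 7)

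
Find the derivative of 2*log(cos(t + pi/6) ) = -2*tan(t + pi/6)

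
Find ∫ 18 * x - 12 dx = 9*x^2 - 12*x + C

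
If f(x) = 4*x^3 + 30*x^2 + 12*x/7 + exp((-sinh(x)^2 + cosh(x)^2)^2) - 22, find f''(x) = 24*x + 60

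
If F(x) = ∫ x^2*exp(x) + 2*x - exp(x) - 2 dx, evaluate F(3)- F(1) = 4 + 4*exp(3)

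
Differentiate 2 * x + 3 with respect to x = 2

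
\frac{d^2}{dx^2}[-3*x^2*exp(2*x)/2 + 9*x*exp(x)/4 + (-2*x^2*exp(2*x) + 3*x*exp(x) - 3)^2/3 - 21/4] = 64*x^4*exp(4*x)/3 + 128*x^3*exp(4*x)/3 - 36*x^3*exp(3*x) + 16*x^2*exp(4*x) - 72*x^2*exp(3*x) + 22*x^2*exp(2*x) - 24*x*exp(3*x) + 44*x*exp(2*x) - 15*x*exp(x)/4 + 11*exp(2*x) - 15*exp(x)/2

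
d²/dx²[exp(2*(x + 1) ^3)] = 36*x^4*exp(2*x^3 + 6*x^2 + 6*x + 2) + 144*x^3*exp(2*x^3 + 6*x^2 + 6*x + 2) + 216*x^2*exp(2*x^3 + 6*x^2 + 6*x + 2) + 156*x*exp(2*x^3 + 6*x^2 + 6*x + 2) + 48*exp(2*x^3 + 6*x^2 + 6*x + 2)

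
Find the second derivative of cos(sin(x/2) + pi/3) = sin(x/2)*sin(sin(x/2) + pi/3)/4 - cos(x/2)^2*cos(sin(x/2) + pi/3)/4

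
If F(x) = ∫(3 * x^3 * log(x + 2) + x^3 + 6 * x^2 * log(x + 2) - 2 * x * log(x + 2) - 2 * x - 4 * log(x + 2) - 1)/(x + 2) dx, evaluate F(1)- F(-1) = -2*log(3)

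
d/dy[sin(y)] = cos(y)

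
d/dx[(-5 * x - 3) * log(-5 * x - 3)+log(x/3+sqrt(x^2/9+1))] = (-5*x^2*log(-5*x - 3) - 5*x^2 - 5*x*sqrt(x^2 + 9)*log(-5*x - 3) - 5*x*sqrt(x^2 + 9) + x + sqrt(x^2 + 9) - 45*log(-5*x - 3) - 45)/(x^2 + x*sqrt(x^2 + 9) + 9)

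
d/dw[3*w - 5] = 3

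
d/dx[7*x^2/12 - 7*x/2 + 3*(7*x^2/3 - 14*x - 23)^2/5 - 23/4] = 196*x^3/15 - 588*x^2/5 + 3227*x/30 + 3829/10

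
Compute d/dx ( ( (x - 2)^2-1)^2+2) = 4*x^3 - 24*x^2 + 44*x - 24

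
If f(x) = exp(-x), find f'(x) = -exp(-x)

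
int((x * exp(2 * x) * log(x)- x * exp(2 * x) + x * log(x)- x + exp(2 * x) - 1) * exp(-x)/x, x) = 2*(log(x) - 1)*sinh(x) + C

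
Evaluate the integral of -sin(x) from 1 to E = cos(E) - cos(1)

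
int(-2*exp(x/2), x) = -4*exp(x/2) + C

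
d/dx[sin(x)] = cos(x)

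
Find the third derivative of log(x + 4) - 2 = 2/(x^3 + 12*x^2 + 48*x + 64)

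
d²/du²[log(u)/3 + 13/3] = -1/(3*u^2)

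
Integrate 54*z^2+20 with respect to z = 18*z^3 + 20*z + C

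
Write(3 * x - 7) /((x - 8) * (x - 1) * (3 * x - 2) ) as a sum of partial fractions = -45/(22*(3*x - 2)) + 4/(7*(x - 1)) + 17/(154*(x - 8))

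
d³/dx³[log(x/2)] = 2/x^3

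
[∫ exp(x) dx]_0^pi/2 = -1 + exp(pi/2)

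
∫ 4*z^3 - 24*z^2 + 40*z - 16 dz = z^4 - 8*z^3 + 20*z^2 - 16*z + C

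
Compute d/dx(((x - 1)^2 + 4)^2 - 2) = 4*x^3 - 12*x^2 + 28*x - 20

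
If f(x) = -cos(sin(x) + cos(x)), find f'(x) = sqrt(2)*sin(sqrt(2)*sin(x + pi/4))*cos(x + pi/4)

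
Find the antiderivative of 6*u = 3*u^2 + C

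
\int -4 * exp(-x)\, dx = 4*exp(-x) + C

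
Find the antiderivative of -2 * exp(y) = -2*exp(y) + C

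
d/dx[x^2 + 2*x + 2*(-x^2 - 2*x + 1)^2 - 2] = 8*x^3 + 24*x^2 + 10*x - 6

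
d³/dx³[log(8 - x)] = 2/(x^3 - 24*x^2 + 192*x - 512)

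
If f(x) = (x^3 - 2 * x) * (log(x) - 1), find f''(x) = (6*x^2*log(x) - x^2 - 2)/x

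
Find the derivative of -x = -1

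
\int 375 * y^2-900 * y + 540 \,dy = 125*y^3 - 450*y^2 + 540*y + C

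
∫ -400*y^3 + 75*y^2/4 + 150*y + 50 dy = -100*y^4 + 25*y^3/4 + 75*y^2 + 50*y + C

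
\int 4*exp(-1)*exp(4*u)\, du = exp(4*u - 1) + C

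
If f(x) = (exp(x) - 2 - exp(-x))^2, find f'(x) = (2*exp(4*x) - 4*exp(3*x) - 4*exp(x) - 2)*exp(-2*x)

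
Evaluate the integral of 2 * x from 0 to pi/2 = pi^2/4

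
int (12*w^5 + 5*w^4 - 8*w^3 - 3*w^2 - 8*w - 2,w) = 2*w^6 + w^5 - 2*w^4 - w^3 - 4*w^2 - 2*w + C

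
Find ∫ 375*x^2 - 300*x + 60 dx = 125*x^3 - 150*x^2 + 60*x + C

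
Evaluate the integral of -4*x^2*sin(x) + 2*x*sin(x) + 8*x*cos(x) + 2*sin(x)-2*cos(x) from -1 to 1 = -4*cos(1)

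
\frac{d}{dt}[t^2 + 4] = 2*t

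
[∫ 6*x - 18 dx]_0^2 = -24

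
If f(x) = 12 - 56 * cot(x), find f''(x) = -112*cos(x)/sin(x)^3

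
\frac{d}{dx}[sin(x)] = cos(x)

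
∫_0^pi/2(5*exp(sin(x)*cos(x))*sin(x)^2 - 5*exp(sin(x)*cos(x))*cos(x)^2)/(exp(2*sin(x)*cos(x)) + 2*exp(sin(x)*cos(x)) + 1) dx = 0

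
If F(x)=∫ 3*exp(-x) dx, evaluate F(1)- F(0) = 3 - 3*exp(-1)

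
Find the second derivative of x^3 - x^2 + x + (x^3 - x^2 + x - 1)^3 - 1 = 72*x^7 - 168*x^6 + 252*x^5 - 300*x^4 + 240*x^3 - 144*x^2 + 66*x - 14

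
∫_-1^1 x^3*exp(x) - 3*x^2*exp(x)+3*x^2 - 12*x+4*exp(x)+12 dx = -E + 27*exp(-1) + 26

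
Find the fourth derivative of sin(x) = sin(x)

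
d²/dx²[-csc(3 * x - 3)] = -18*cot(3*x - 3)^2*csc(3*x - 3) - 9*csc(3*x - 3)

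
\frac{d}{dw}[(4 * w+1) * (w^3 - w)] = 16*w^3 + 3*w^2 - 8*w - 1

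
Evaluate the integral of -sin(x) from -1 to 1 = 0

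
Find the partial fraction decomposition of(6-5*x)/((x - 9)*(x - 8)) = 34/(x - 8) - 39/(x - 9)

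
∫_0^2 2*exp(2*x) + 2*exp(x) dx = -4 + (1 + exp(2))^2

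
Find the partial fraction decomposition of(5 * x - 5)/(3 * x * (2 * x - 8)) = 5/(8*(x - 4)) + 5/(24*x)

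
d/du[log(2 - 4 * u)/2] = 1/(2*u - 1)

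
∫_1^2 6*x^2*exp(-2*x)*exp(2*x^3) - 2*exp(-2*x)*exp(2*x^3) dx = -1 + exp(12)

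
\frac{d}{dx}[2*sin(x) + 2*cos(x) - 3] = -2*sin(x) + 2*cos(x)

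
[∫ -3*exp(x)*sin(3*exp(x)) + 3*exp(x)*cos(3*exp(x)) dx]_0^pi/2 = sqrt(2)*(sin(pi/4 + 3*exp(pi/2)) - sin(pi/4 + 3))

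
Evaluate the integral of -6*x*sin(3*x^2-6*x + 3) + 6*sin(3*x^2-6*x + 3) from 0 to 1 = 1 - cos(3)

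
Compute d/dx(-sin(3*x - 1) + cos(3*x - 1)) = -3*sqrt(2)*cos(-3*x + pi/4 + 1)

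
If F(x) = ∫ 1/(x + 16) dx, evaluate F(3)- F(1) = -log(17) + log(19)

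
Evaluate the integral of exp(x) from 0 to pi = -1 + exp(pi)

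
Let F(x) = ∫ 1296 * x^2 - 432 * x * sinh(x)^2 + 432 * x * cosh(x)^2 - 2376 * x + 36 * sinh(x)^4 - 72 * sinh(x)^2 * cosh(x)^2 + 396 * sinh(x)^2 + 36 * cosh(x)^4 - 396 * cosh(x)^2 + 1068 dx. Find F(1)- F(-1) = 2280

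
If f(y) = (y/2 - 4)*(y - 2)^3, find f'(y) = 2*y^3 - 21*y^2 + 60*y - 52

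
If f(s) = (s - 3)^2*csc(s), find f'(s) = (-s^2*cos(s)/sin(s) + 2*s + 6*s*cos(s)/sin(s) - 6 - 9*cos(s)/sin(s))/sin(s)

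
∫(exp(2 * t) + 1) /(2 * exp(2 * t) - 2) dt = log(2*sinh(t))/2 + C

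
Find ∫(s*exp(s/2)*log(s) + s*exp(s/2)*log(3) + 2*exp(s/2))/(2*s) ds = exp(s/2)*log(3*s) + C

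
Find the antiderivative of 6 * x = 3*x^2 + C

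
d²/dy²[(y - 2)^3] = 6*y - 12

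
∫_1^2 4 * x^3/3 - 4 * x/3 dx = 3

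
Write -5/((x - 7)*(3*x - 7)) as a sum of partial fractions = 15/(14*(3*x - 7)) - 5/(14*(x - 7))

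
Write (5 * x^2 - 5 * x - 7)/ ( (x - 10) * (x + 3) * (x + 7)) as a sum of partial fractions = 273/(68*(x + 7)) - 53/(52*(x + 3)) + 443/(221*(x - 10))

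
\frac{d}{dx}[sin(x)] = cos(x)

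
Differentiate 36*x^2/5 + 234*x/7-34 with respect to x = 72*x/5 + 234/7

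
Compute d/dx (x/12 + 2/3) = 1/12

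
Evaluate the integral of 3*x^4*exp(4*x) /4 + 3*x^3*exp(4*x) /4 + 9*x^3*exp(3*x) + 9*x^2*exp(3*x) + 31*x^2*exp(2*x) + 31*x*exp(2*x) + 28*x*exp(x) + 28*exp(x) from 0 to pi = -pi^2*exp(2*pi) - 8*pi*exp(pi) - 27 + 3*(3 + 2*pi*exp(pi) + pi^2*exp(2*pi)/4)^2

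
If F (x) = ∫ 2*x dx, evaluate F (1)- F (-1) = 0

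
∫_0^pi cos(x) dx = 0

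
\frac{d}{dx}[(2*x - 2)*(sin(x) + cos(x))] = -2*x*sin(x) + 2*x*cos(x) + 4*sin(x)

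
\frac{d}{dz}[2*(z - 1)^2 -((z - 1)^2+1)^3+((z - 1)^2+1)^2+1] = -6*z^5 + 30*z^4 - 68*z^3 + 84*z^2 - 52*z + 12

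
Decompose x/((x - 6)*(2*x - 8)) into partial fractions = -1/(x - 4) + 3/(2*(x - 6))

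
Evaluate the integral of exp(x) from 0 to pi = -1 + exp(pi)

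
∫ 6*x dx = 3*x^2 + C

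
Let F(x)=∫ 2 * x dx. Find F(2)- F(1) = 3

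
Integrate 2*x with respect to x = x^2 + C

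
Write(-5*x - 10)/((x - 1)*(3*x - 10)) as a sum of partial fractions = -80/(7*(3*x - 10)) + 15/(7*(x - 1))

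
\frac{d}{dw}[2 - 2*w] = -2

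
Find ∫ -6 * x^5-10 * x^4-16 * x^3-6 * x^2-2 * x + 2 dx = -x^6 - 2*x^5 - 4*x^4 - 2*x^3 - x^2 + 2*x + C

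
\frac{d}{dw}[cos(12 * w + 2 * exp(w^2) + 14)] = -4*(w*exp(w^2) + 3)*sin(12*w + 2*exp(w^2) + 14)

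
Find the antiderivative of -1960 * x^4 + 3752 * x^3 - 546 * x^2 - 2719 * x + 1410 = -392*x^5 + 938*x^4 - 182*x^3 - 2719*x^2/2 + 1410*x + C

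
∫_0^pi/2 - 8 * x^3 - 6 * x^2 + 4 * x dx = -pi*(-pi/2 + pi^2/4 + pi^3/8)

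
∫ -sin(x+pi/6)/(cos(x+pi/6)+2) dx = log(cos(x + pi/6) + 2) + C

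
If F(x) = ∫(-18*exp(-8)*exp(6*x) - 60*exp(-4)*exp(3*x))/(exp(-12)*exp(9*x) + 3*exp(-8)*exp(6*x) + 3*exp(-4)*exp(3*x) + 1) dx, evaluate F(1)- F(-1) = -7*exp(14)/(1 + exp(7))^2 - 6*exp(7)/(1 + exp(7)) + 7*exp(2)/(1 + E)^2 + 6*E/(1 + E)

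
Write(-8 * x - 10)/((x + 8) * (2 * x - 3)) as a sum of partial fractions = -44/(19*(2*x - 3)) - 54/(19*(x + 8))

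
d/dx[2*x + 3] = 2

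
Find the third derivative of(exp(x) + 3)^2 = 8*exp(2*x) + 6*exp(x)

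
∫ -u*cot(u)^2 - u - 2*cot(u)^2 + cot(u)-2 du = (u + 2)*cot(u) + C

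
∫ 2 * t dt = t^2 + C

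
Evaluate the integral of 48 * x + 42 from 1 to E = -84 + 2*(3 + 3*E)*(3 + 4*E)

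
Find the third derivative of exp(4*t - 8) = 64*exp(4*t - 8)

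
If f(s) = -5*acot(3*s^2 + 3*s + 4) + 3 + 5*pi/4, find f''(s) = (-810*s^4 - 1620*s^3 - 1800*s^2 - 990*s + 150)/(81*s^8 + 324*s^7 + 918*s^6 + 1620*s^5 + 2259*s^4 + 2196*s^3 + 1698*s^2 + 816*s + 289)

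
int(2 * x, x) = x^2 + C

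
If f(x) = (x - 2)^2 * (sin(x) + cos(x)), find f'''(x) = x^2*sin(x) - x^2*cos(x) - 10*x*sin(x) - 2*x*cos(x) + 10*sin(x) + 14*cos(x)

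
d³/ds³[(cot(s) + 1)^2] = -24*cot(s)^5 - 12*cot(s)^4 - 40*cot(s)^3 - 16*cot(s)^2 - 16*cot(s) - 4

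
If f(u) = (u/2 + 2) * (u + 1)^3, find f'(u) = 2*u^3 + 21*u^2/2 + 15*u + 13/2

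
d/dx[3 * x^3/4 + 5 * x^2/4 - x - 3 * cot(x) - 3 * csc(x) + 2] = 9*x^2/4 + 5*x/2 + 3*cot(x)^2 + 3*cot(x)*csc(x) + 2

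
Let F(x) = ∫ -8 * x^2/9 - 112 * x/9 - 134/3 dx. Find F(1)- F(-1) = -2428/27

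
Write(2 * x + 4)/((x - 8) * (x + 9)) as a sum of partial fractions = 14/(17*(x + 9)) + 20/(17*(x - 8))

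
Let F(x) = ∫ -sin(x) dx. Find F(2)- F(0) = -1 + cos(2)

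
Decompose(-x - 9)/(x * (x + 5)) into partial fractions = 4/(5*(x + 5)) - 9/(5*x)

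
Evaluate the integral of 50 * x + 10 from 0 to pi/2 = -1 + (1 + 5*pi/2)^2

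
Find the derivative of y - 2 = 1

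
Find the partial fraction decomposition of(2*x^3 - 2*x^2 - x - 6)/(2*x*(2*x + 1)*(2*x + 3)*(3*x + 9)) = -7/(12*(2*x + 3)) + 5/(12*(2*x + 1)) + 5/(18*(x + 3)) - 1/(9*x)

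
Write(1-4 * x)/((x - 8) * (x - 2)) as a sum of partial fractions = 7/(6*(x - 2)) - 31/(6*(x - 8))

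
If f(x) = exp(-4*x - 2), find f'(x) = -4*exp(-4*x - 2)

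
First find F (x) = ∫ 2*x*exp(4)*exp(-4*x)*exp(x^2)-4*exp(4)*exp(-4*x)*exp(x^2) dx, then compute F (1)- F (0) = E - exp(4)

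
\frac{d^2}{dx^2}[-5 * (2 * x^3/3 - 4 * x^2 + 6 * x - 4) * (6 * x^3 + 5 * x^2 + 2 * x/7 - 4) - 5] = -600*x^4 + 6200*x^3/3 - 6800*x^2/7 - 460*x/7 + 160/7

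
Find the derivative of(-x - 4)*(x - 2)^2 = 12 - 3*x^2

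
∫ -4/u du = -4*log(3*u) + C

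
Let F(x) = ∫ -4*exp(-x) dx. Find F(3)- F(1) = -4*exp(-1) + 4*exp(-3)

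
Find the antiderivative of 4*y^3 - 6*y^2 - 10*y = y^4 - 2*y^3 - 5*y^2 + C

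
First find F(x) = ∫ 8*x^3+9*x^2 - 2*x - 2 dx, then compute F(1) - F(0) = 2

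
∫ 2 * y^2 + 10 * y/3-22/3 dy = 2*y^3/3 + 5*y^2/3 - 22*y/3 + C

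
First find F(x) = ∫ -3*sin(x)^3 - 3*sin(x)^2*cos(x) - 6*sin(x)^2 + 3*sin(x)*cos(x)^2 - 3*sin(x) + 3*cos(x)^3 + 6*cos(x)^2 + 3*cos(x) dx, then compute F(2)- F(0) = -8 + (cos(2) + sin(2) + 1)^3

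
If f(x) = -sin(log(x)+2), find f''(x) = sqrt(2)*sin(log(x) + pi/4 + 2)/x^2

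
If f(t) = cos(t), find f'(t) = -sin(t)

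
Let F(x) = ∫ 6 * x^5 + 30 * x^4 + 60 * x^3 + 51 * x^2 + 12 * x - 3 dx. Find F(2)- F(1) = 608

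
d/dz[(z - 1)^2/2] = z - 1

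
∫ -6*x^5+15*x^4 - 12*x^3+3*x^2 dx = -x^6 + 3*x^5 - 3*x^4 + x^3 + C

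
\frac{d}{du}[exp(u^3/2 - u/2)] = 3*u^2*exp(u^3/2 - u/2)/2 - exp(u^3/2 - u/2)/2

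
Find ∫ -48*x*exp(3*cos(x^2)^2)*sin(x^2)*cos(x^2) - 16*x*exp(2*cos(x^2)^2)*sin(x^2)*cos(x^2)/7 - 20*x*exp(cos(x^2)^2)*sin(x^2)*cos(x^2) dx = (28*exp(2*cos(x^2)^2) + 2*exp(cos(x^2)^2) + 35)*exp(cos(x^2)^2)/7 + C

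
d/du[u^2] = 2*u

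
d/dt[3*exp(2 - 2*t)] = -6*exp(2 - 2*t)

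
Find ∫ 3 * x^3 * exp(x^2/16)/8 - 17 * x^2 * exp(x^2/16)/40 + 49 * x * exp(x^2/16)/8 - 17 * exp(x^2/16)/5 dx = (15*x^2 - 17*x + 5)*exp(x^2/16)/5 + C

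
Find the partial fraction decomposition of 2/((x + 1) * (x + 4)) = -2/(3*(x + 4)) + 2/(3*(x + 1))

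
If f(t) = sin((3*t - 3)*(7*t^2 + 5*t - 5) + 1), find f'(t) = 3*(21*t^2 - 4*t - 10)*cos(21*t^3 - 6*t^2 - 30*t + 16)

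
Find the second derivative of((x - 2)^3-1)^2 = 30*x^4 - 240*x^3 + 720*x^2 - 972*x + 504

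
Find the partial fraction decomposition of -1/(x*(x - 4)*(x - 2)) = 1/(4*(x - 2)) - 1/(8*(x - 4)) - 1/(8*x)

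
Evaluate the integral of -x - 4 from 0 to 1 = -9/2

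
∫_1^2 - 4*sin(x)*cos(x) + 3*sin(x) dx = cos(4) + 3*cos(1) - 4*cos(2)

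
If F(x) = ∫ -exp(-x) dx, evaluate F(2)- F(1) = -exp(-1) + exp(-2)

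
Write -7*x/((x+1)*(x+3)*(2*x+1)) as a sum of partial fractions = 14/(5*(2*x + 1)) + 21/(10*(x + 3)) - 7/(2*(x + 1))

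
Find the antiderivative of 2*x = x^2 + C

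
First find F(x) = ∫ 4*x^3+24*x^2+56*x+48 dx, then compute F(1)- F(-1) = 112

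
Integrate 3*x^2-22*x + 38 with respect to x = x^3 - 11*x^2 + 38*x + C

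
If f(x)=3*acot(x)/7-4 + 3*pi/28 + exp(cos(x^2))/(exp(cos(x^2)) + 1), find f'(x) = -(14*x^3*exp(cos(x^2))*sin(x^2) + 14*x*exp(cos(x^2))*sin(x^2) + 3*exp(2*cos(x^2)) + 6*exp(cos(x^2)) + 3)/(7*(x^2 + 1)*(exp(cos(x^2)) + 1)^2)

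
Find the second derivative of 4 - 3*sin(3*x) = 27*sin(3*x)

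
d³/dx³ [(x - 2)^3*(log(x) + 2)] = (6*x^3*log(x) + 23*x^3 - 12*x^2 - 12*x - 16)/x^3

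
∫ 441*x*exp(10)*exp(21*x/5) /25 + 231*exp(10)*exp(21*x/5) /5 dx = (21*x + 50)*exp(21*x/5 + 10)/5 + C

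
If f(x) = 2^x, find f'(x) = 2^x*log(2)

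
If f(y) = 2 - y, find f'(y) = -1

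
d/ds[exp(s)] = exp(s)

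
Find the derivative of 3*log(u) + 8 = 3/u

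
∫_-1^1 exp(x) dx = E - exp(-1)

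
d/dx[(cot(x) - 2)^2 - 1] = 2*(2 - cos(x)/sin(x))/sin(x)^2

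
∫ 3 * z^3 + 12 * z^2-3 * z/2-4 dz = 3*z^4/4 + 4*z^3 - 3*z^2/4 - 4*z + C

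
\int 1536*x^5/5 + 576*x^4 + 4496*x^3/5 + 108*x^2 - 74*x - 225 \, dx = 256*x^6/5 + 576*x^5/5 + 1124*x^4/5 + 36*x^3 - 37*x^2 - 225*x + C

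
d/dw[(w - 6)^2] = 2*w - 12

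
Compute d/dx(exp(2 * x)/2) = exp(2*x)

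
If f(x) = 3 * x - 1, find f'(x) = 3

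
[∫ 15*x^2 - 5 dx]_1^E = -5*E + 5*exp(3)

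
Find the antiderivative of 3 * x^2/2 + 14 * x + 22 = x^3/2 + 7*x^2 + 22*x + C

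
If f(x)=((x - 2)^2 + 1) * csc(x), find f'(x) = (-x^2*cos(x)/sin(x) + 2*x + 4*x*cos(x)/sin(x) - 4 - 5*cos(x)/sin(x))/sin(x)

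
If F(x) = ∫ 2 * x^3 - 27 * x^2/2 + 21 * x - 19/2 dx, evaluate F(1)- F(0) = -3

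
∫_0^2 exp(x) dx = -1 + exp(2)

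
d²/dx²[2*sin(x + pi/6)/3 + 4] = -2*sin(x + pi/6)/3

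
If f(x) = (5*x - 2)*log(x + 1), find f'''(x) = (-5*x - 19)/(x^3 + 3*x^2 + 3*x + 1)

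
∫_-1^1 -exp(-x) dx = -E + exp(-1)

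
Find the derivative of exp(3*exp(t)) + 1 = 3*exp(t + 3*exp(t))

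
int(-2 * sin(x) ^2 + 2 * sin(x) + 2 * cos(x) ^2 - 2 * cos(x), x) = sin(2*x) - 2*sqrt(2)*sin(x + pi/4) + C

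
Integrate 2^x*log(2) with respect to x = 2^x + C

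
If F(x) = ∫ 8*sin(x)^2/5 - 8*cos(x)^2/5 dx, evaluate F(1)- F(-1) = -8*sin(2)/5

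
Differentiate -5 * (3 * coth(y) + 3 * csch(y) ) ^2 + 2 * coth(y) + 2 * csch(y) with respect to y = (90*sinh(y) - 2*cosh(y) - 2 + 180/tanh(y) + 180/sinh(y))/sinh(y)^2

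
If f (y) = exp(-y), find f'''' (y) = exp(-y)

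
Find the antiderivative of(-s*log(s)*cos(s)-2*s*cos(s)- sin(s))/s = (-log(s) - 2)*sin(s) + C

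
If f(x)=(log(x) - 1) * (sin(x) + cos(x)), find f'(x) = sqrt(2)*(x*log(x)*cos(x + pi/4) - x*cos(x + pi/4) + sin(x + pi/4))/x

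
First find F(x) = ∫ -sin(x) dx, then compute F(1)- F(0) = -1 + cos(1)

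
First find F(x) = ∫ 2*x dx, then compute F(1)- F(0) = 1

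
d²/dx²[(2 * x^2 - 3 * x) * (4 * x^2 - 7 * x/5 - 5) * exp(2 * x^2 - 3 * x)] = 128*x^6*exp(2*x^2 - 3*x) - 2144*x^5*exp(2*x^2 - 3*x)/5 + 3112*x^4*exp(2*x^2 - 3*x)/5 - 1802*x^3*exp(2*x^2 - 3*x)/5 - 829*x^2*exp(2*x^2 - 3*x)/5 + 1479*x*exp(2*x^2 - 3*x)/5 - 508*exp(2*x^2 - 3*x)/5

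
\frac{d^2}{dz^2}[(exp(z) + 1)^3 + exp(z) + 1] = 9*exp(3*z) + 12*exp(2*z) + 4*exp(z)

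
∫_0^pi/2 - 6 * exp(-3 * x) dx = -2 + 2*exp(-3*pi/2)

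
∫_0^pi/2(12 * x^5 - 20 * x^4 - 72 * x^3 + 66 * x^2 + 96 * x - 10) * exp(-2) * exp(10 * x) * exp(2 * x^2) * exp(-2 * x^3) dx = 2*exp(-2) + (-pi^3/4 - 2 + pi^2/2 + 5*pi)*exp(-pi^3/4 - 2 + pi^2/2 + 5*pi)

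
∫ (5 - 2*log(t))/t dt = (5 - log(t))*log(t) + C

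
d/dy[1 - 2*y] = -2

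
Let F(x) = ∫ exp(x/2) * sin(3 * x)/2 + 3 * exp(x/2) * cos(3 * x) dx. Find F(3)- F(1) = (-sin(3) + E*sin(9))*exp(1/2)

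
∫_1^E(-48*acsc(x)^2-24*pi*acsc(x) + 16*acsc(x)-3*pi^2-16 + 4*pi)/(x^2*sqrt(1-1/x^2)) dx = -27*pi^3/4 - 8*pi - 8*(acsc(E) + pi/4)^2 + 16*acsc(E) + 16*(acsc(E) + pi/4)^3 + 9*pi^2/2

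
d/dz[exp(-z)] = -exp(-z)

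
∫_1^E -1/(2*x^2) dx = -1/2 + exp(-1)/2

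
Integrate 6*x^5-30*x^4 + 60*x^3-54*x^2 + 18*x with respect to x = x^6 - 6*x^5 + 15*x^4 - 18*x^3 + 9*x^2 + C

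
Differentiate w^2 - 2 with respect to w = 2*w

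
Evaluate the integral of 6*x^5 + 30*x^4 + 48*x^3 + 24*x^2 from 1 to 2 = 485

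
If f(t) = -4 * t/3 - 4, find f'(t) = -4/3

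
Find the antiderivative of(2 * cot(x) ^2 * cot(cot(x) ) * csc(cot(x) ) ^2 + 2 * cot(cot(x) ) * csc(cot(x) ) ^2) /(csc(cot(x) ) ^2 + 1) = log(csc(cot(x))^2 + 1) + C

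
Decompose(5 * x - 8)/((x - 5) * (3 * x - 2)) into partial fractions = 14/(13*(3*x - 2)) + 17/(13*(x - 5))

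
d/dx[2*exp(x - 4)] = 2*exp(x - 4)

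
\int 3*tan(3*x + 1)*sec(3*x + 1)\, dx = sec(3*x + 1) + C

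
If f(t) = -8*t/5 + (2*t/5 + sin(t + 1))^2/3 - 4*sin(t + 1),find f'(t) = 4*t*cos(t + 1)/15 + 8*t/75 + 4*sin(t + 1)/15 + sin(2*t + 2)/3 - 4*cos(t + 1) - 8/5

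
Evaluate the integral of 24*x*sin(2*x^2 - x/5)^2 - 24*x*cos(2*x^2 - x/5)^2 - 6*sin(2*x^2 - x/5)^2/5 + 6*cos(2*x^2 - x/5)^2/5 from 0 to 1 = -3*sin(18/5)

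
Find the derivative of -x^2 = -2*x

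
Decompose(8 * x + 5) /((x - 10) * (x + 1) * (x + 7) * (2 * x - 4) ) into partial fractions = 1/(36*(x + 7)) - 1/(132*(x + 1)) - 7/(144*(x - 2)) + 5/(176*(x - 10))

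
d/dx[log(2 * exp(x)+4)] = exp(x)/(exp(x) + 2)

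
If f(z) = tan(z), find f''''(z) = 24*tan(z)^5 + 40*tan(z)^3 + 16*tan(z)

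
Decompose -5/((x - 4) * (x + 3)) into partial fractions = 5/(7*(x + 3)) - 5/(7*(x - 4))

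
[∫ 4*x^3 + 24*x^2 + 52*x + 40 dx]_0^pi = -25 + (1 + (2 + pi)^2)^2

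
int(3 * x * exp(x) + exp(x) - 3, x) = (3*x - 2)*(exp(x) - 1) + C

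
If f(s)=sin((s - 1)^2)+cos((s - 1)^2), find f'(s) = -2*s*sin(s^2 - 2*s + 1) + 2*s*cos(s^2 - 2*s + 1) + 2*sin(s^2 - 2*s + 1) - 2*cos(s^2 - 2*s + 1)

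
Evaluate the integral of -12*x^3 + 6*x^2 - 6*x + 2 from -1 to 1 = 8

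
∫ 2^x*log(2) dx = 2^x + C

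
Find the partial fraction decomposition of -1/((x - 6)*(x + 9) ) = 1/(15*(x + 9)) - 1/(15*(x - 6))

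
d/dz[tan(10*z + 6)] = 10*tan(10*z + 6)^2 + 10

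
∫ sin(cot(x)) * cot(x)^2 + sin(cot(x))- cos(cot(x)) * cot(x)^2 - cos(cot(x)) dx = sqrt(2)*sin(pi/4 + 1/tan(x)) + C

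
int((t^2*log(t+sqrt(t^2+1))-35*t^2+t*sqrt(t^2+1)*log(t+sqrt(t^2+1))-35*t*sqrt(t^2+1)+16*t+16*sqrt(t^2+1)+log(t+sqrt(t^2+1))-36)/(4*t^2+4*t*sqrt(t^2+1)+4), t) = -9*t + (t + 16)*log(t + sqrt(t^2 + 1))/4 + C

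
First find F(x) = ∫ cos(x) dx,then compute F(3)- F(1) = -sin(1) + sin(3)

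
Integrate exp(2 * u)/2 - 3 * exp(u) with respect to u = (exp(u) - 6)^2/4 + C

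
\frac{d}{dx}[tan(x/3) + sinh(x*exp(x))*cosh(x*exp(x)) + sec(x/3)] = 2*x*exp(x)*sinh(x*exp(x))^2 + x*exp(x) + 2*exp(x)*sinh(x*exp(x))^2 + exp(x) + tan(x/3)^2/3 + tan(x/3)*sec(x/3)/3 + 1/3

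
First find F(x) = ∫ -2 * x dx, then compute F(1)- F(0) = -1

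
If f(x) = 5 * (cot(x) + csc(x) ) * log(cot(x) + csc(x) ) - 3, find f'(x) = -5*(log(1/tan(x) + 1/sin(x))*cos(x) + log(1/tan(x) + 1/sin(x)) + cos(x) + 1)/sin(x)^2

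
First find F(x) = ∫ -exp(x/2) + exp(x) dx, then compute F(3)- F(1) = -(-1 + exp(1/2))^2 + (-1 + exp(3/2))^2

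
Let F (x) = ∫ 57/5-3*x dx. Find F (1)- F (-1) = 114/5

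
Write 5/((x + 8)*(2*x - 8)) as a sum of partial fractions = -5/(24*(x + 8)) + 5/(24*(x - 4))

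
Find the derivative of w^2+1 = 2*w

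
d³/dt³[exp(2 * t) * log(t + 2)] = (8*t^3*exp(2*t)*log(t + 2) + 48*t^2*exp(2*t)*log(t + 2) + 12*t^2*exp(2*t) + 96*t*exp(2*t)*log(t + 2) + 42*t*exp(2*t) + 64*exp(2*t)*log(t + 2) + 38*exp(2*t))/(t^3 + 6*t^2 + 12*t + 8)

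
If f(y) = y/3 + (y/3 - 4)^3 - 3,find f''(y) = 2*y/9 - 8/3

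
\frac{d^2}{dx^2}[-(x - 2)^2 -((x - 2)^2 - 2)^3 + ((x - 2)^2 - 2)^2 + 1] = -30*x^4 + 240*x^3 - 636*x^2 + 624*x - 178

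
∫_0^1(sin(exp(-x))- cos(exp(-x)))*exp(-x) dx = sqrt(2)*(-sin(pi/4 + 1) + sin(exp(-1) + pi/4))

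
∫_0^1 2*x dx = 1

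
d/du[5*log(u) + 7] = 5/u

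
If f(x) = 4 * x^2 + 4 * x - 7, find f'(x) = 8*x + 4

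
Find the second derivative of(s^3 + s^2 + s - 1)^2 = 30*s^4 + 40*s^3 + 36*s^2 - 2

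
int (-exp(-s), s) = exp(-s) + C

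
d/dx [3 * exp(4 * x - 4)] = 12*exp(4*x - 4)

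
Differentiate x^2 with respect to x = 2*x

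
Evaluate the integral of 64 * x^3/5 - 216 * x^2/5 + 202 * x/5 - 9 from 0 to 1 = 0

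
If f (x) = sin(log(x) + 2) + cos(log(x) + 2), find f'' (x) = -2*cos(log(x) + 2)/x^2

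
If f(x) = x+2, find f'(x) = 1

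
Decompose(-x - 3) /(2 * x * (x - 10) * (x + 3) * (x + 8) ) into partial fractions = -1/(288*(x + 8)) - 1/(360*(x - 10)) + 1/(160*x)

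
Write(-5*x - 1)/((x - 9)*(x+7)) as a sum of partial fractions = -17/(8*(x + 7)) - 23/(8*(x - 9))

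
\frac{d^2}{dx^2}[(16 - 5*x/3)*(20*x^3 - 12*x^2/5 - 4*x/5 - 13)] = -400*x^2 + 1944*x - 1112/15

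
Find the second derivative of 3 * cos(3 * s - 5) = -27*cos(3*s - 5)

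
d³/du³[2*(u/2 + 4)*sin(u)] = -u*cos(u) - 3*sin(u) - 8*cos(u)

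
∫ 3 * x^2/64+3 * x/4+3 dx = x^3/64 + 3*x^2/8 + 3*x + C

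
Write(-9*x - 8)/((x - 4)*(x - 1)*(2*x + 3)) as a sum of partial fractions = 2/(5*(2*x + 3)) + 17/(15*(x - 1)) - 4/(3*(x - 4))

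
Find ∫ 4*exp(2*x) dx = 2*exp(2*x) + C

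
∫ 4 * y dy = 2*y^2 + C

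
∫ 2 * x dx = x^2 + C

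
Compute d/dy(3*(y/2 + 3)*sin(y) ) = 3*y*cos(y)/2 + 3*sin(y)/2 + 9*cos(y)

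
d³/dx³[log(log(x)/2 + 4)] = (2*log(x)^2 + 35*log(x) + 154)/(x^3*log(x)^3 + 24*x^3*log(x)^2 + 192*x^3*log(x) + 512*x^3)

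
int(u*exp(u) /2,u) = (u - 1)*exp(u)/2 + C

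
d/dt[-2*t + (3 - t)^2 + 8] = 2*t - 8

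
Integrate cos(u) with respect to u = sin(u) + C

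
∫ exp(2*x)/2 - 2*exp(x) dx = (exp(x) - 4)^2/4 + C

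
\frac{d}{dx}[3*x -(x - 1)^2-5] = 5 - 2*x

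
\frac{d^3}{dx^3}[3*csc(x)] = 3*(1 - 6/sin(x)^2)*cos(x)/sin(x)^2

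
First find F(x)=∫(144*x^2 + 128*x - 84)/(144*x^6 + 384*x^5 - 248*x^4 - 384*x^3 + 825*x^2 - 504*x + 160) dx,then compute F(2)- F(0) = -acot(65/2) + acot(3)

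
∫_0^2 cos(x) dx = sin(2)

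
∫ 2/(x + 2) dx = log(2*(x + 2)^2) + C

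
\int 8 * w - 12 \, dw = 4*w^2 - 12*w + C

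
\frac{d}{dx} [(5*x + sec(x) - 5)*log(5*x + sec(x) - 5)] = log(5*x + sec(x) - 5)*tan(x)*sec(x) + 5*log(5*x + sec(x) - 5) + tan(x)*sec(x) + 5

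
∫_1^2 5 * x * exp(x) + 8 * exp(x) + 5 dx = -8*E + 5 + 13*exp(2)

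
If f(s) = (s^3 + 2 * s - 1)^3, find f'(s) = 9*s^8 + 42*s^6 - 18*s^5 + 60*s^4 - 48*s^3 + 33*s^2 - 24*s + 6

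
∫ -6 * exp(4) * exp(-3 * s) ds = 2*exp(4 - 3*s) + C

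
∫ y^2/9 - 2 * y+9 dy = y^3/27 - y^2 + 9*y + C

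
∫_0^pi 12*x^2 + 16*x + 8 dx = 4*pi*(1 + (1 + pi)^2)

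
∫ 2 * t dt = t^2 + C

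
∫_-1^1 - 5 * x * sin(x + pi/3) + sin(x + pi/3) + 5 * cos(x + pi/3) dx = sqrt(3)*sin(1) + 5*cos(1)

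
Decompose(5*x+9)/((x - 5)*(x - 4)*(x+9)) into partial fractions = -18/(91*(x + 9)) - 29/(13*(x - 4)) + 17/(7*(x - 5))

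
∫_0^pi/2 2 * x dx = pi^2/4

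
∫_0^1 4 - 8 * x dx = 0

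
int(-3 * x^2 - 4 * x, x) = -x^3 - 2*x^2 + C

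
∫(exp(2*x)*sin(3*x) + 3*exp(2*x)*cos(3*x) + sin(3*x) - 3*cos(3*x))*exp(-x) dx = 2*sin(3*x)*sinh(x) + C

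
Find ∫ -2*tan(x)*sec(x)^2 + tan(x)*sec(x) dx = (1 - sec(x))*sec(x) + C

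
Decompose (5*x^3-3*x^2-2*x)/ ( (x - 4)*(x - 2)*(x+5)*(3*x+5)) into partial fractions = -76/(187*(3*x + 5)) + 23/(21*(x + 5)) - 12/(77*(x - 2)) + 44/(51*(x - 4))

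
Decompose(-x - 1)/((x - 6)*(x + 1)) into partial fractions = -1/(x - 6)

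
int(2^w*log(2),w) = 2^w + C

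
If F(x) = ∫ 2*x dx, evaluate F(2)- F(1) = 3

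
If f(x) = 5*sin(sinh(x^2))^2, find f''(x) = 20*x^2*sin(2*sinh(x^2))*sinh(x^2) + 40*x^2*cos(2*sinh(x^2))*cosh(x^2)^2 + 10*sin(2*sinh(x^2))*cosh(x^2)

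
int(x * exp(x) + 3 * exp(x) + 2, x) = (x + 2)*(exp(x) + 2) + C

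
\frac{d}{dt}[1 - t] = -1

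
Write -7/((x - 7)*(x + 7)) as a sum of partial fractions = 1/(2*(x + 7)) - 1/(2*(x - 7))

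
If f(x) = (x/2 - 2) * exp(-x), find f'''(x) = (7 - x)*exp(-x)/2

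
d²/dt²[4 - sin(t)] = sin(t)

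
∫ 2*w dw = w^2 + C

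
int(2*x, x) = x^2 + C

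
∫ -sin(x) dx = cos(x) + C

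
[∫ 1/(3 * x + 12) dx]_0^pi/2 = -log(4)/3 + log(pi/2 + 4)/3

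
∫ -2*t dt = -t^2 + C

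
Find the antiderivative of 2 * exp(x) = 2*exp(x) + C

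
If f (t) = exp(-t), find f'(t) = -exp(-t)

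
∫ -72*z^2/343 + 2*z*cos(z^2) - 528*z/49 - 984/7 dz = -24*z^3/343 - 264*z^2/49 - 984*z/7 + sin(z^2) + C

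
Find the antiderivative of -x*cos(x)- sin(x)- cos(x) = (-x - 1)*sin(x) + C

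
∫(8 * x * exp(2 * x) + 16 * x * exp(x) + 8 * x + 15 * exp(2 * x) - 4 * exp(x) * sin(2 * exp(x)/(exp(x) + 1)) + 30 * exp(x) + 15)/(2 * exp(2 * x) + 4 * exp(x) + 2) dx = 2*x^2 + 15*x/2 + cos(2*exp(x)/(exp(x) + 1)) + C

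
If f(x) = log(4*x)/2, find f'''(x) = x^(-3)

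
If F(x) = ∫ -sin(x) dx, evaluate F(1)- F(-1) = 0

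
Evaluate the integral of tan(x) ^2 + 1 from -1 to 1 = 2*tan(1)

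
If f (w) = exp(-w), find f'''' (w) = exp(-w)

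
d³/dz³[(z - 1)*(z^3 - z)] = 24*z - 6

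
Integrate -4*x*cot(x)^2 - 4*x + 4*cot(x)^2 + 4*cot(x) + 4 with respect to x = (4*x - 4)*cot(x) + C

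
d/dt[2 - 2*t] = -2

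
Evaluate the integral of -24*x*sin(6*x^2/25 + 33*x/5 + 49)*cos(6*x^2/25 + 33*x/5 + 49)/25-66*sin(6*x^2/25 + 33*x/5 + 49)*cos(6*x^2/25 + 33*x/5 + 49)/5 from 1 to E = -cos(2792/25)/2 + cos(12*exp(2)/25 + 66*E/5 + 98)/2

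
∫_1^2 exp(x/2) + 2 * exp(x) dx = -2*exp(1/2) + 2*exp(2)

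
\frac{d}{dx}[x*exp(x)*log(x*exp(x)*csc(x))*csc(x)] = (x*log(x*exp(x)/sin(x)) - x*log(x*exp(x)/sin(x))*cos(x)/sin(x) + x - x*cos(x)/sin(x) + log(x*exp(x)/sin(x)) + 1)*exp(x)/sin(x)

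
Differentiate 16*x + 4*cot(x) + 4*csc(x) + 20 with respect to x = -4*cot(x)^2 - 4*cot(x)*csc(x) + 12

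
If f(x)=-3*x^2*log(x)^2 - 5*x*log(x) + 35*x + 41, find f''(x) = (-6*x*log(x)^2 - 18*x*log(x) - 6*x - 5)/x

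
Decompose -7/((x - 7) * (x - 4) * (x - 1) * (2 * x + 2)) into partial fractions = 7/(160*(x + 1)) - 7/(72*(x - 1)) + 7/(90*(x - 4)) - 7/(288*(x - 7))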